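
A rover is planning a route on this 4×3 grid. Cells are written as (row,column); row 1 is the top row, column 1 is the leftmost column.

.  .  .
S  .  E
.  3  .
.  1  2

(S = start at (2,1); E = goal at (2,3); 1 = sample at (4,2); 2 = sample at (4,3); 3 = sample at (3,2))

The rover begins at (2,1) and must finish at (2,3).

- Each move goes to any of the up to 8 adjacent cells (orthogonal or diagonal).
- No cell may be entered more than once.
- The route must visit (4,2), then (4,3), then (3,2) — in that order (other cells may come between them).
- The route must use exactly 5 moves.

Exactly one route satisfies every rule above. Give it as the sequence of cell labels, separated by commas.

The waypoints must appear in the order (4,2), (4,3), (3,2), with no cell reused.
Route from (2,1): down 1 to (3,1), down-right 1 to (4,2), right 1 to (4,3), up-left 1 to (3,2), up-right 1 to (2,3) — 5 moves in all.
Check: order respected (1 at step 2, 2 at step 3, 3 at step 4); 5 moves as required.

(2,1), (3,1), (4,2), (4,3), (3,2), (2,3)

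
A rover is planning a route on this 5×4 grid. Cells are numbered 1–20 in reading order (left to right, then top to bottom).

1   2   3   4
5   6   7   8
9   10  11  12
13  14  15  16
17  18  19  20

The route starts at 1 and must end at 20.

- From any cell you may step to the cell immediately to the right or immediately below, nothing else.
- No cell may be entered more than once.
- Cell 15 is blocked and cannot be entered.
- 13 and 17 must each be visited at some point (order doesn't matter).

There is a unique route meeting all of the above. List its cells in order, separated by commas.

Moves only go right or down, so the column and row indices never decrease.
Route from 1: down 4 to 17, right 3 to 20 — 7 moves in all.
Check: all required cells visited.

1, 5, 9, 13, 17, 18, 19, 20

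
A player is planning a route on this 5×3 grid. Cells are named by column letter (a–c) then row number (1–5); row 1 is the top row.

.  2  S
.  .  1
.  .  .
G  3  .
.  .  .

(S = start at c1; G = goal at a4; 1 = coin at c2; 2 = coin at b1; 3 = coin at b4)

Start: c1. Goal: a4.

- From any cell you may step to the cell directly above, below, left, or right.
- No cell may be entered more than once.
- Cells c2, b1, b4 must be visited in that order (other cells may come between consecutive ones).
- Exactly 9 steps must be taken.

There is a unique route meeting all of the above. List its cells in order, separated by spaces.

c1 c2 b2 b1 a1 a2 a3 b3 b4 a4

The waypoints must appear in the order c2, b1, b4, with no cell reused.
Route from c1: down 1 to c2, left 1 to b2, up 1 to b1, left 1 to a1, down 2 to a3, right 1 to b3, down 1 to b4, left 1 to a4 — 9 moves in all.
Check: order respected (1 at step 1, 2 at step 3, 3 at step 8); 9 moves as required.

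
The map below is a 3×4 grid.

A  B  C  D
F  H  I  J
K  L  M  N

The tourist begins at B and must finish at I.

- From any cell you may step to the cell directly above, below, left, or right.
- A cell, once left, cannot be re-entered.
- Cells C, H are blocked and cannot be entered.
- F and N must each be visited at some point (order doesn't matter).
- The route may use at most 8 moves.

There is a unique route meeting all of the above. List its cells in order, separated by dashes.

Any route must reach F and N and still end at I within 8 moves, so the order of the required stops is forced.
Route from B: left to A, 2× down (reaching K), 3× right (reaching N), up to J, left to I — 8 moves in all.
Check: all required cells visited; 8 ≤ 8 moves.

B - A - F - K - L - M - N - J - I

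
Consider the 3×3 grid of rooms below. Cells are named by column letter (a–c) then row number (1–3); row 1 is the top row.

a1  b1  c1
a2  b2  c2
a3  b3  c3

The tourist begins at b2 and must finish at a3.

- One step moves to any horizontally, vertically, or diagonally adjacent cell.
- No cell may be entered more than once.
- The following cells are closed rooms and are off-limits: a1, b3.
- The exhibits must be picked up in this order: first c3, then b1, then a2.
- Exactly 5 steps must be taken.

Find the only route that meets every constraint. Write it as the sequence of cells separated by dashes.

The waypoints must appear in the order c3, b1, a2, with no cell reused.
Route from b2: down-right 1 to c3, up 1 to c2, up-left 1 to b1, down-left 1 to a2, down 1 to a3 — 5 moves in all.
Check: order respected (c3 at step 1, b1 at step 3, a2 at step 4); 5 moves as required.

b2 - c3 - c2 - b1 - a2 - a3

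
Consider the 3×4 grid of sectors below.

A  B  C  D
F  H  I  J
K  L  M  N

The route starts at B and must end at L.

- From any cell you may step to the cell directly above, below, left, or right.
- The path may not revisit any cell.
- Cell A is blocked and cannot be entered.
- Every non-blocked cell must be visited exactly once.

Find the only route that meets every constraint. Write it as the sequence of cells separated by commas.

B, C, D, J, N, M, I, H, F, K, L

Need to visit all 11 open cells exactly once, starting at B and ending at L.
Route from B: right 2 to D, down 2 to N, left 1 to M, up 1 to I, left 2 to F, down 1 to K, right 1 to L — 10 moves in all.
Check: all 11 open cells covered.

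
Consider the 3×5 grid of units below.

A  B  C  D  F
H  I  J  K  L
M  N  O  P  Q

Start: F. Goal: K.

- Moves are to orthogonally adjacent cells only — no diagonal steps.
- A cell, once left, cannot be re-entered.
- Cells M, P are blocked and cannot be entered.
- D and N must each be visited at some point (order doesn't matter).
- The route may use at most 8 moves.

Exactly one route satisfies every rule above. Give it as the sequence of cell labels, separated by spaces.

The 8-move cap with required stops at D, N leaves no slack for detours.
Route from F: left 3 to B, down 2 to N, right 1 to O, up 1 to J, right 1 to K — 8 moves in all.
Check: all required cells visited; 8 ≤ 8 moves.

F D C B I N O J K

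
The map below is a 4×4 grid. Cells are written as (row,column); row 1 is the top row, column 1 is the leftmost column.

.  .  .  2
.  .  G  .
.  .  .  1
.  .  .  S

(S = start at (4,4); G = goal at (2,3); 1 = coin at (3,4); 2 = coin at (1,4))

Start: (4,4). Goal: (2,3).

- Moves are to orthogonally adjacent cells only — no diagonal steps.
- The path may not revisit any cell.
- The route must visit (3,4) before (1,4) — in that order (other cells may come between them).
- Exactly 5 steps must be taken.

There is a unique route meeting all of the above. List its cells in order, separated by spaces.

(4,4) (3,4) (2,4) (1,4) (1,3) (2,3)

The waypoints must appear in the order (3,4), (1,4), with no cell reused.
Route from (4,4): up 3 to (1,4), left 1 to (1,3), down 1 to (2,3) — 5 moves in all.
Check: order respected (1 at step 1, 2 at step 3); 5 moves as required.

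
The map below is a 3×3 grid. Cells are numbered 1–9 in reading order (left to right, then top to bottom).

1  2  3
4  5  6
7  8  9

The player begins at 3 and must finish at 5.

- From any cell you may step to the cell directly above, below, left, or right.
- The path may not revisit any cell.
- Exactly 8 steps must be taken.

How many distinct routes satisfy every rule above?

2

Need simple routes of exactly 8 moves from 3 to 5 (Manhattan distance 2, so 3 moves are spent on a detour and 3 undoing it).
Enumerating: 3 6 9 8 7 4 1 2 5 | 3 2 1 4 7 8 9 6 5.
That gives 2 routes.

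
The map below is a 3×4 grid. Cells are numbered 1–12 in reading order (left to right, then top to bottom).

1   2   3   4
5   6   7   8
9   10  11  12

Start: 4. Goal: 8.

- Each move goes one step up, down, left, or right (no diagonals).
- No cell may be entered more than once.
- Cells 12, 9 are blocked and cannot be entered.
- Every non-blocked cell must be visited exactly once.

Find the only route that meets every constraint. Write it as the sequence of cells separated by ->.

Need to visit all 10 open cells exactly once, starting at 4 and ending at 8.
Cell 1 has only two open neighbours (5 and 2), so the path must pass straight through it: one of those is the cell it's entered from and the other is where it exits.
Route from 4: 3× left (reaching 1), down to 5, right to 6, down to 10, right to 11, up to 7, right to 8 — 9 moves in all.
Check: all 10 open cells covered.

4 -> 3 -> 2 -> 1 -> 5 -> 6 -> 10 -> 11 -> 7 -> 8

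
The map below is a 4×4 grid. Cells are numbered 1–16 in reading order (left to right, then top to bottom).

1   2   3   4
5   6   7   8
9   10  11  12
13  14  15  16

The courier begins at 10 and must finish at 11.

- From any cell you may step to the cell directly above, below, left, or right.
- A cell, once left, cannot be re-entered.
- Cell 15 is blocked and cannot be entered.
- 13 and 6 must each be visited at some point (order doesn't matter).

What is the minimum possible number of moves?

Any route passes through 13 and 6 in some order between 10 and 11. Summing Manhattan distances along each leg and taking the cheapest ordering (10 → 6 → 13 → 11) gives a lower bound of 1 + 3 + 3 = 7 moves.
A route of 7 moves achieves this: 10 → 14 → 13 → 9 → 5 → 6 → 7 → 11.
Since 7 matches the lower bound, it is optimal.

7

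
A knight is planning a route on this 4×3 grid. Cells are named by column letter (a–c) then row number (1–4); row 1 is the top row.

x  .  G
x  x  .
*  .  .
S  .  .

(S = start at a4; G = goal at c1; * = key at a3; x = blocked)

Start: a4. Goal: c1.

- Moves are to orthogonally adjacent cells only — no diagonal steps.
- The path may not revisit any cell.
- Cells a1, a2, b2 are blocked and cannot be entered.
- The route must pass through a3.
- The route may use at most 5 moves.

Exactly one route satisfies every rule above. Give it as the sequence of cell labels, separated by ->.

The 5-move cap with required stops at a3 leaves no slack for detours.
Route from a4: up to a3, 2× right (reaching c3), 2× up (reaching c1) — 5 moves in all.
Check: all required cells visited; 5 ≤ 5 moves.

a4 -> a3 -> b3 -> c3 -> c2 -> c1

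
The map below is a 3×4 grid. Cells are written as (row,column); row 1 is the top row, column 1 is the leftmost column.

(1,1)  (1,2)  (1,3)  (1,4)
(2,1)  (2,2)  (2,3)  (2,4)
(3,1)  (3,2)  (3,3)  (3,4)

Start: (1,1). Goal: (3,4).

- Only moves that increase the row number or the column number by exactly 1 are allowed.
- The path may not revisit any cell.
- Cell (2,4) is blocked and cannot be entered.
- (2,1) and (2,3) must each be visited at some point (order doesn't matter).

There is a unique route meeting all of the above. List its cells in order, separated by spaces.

Moves only go right or down, so the column and row indices never decrease.
Route from (1,1): down to (2,1), 2× right (reaching (2,3)), down to (3,3), right to (3,4) — 5 moves in all.
Check: all required cells visited.

(1,1) (2,1) (2,2) (2,3) (3,3) (3,4)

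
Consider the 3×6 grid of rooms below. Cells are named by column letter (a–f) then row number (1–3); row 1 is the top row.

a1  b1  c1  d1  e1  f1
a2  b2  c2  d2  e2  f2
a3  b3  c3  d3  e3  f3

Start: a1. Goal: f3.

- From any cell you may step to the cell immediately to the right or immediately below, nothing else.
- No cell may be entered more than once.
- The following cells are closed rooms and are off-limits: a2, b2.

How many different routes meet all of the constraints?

10

A right/down-only route from a1 to f3 makes exactly 2 down-moves and 5 right-moves in some order.
With no other constraints that would be C(7,2) = 21 routes.
Subtract routes through each blocked cell (inclusion–exclusion for overlaps): − through a2: 6 − through b2: 10 + through a2&b2: 5 → 10.
That gives 10 routes.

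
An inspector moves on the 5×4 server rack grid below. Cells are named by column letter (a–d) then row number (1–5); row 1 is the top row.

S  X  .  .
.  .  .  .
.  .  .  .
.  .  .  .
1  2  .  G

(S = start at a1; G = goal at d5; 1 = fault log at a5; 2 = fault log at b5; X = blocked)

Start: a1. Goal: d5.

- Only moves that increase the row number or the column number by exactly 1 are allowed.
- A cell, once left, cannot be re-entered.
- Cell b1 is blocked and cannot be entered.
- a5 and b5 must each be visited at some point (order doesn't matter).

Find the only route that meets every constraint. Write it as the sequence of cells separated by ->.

Moves only go right or down, so the column and row indices never decrease.
Route from a1: 4× down (reaching a5), 3× right (reaching d5) — 7 moves in all.
Check: all required cells visited.

a1 -> a2 -> a3 -> a4 -> a5 -> b5 -> c5 -> d5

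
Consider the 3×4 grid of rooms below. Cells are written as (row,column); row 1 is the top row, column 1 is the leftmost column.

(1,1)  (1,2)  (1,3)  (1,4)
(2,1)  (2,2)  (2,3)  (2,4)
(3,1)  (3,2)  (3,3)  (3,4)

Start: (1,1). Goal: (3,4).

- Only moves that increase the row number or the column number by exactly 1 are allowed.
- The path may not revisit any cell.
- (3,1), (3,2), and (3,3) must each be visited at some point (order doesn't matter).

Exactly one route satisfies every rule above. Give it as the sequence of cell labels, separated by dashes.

Moves only go right or down, so the column and row indices never decrease.
Route from (1,1): down 2 to (3,1), right 3 to (3,4) — 5 moves in all.
Check: all required cells visited.

(1,1) - (2,1) - (3,1) - (3,2) - (3,3) - (3,4)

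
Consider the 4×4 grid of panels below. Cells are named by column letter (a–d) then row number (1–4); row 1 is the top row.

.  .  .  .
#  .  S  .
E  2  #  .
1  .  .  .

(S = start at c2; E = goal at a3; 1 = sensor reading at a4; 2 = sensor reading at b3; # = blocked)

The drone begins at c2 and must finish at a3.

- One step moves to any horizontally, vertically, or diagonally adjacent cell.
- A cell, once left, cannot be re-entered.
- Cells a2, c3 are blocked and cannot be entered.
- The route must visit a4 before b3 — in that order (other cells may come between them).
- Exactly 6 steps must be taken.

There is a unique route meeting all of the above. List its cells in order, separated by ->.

The waypoints must appear in the order a4, b3, with no cell reused.
Route from c2: down-right to d3, down-left to c4, 2× left (reaching a4), up-right to b3, left to a3 — 6 moves in all.
Check: order respected (1 at step 4, 2 at step 5); 6 moves as required.

c2 -> d3 -> c4 -> b4 -> a4 -> b3 -> a3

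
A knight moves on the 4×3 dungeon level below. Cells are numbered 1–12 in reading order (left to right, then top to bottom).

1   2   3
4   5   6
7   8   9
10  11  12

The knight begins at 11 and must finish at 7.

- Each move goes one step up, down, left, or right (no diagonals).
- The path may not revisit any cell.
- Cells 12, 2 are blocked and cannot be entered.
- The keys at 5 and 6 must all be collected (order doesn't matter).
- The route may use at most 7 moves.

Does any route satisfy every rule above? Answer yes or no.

One route that works: 11 → 8 → 9 → 6 → 5 → 4 → 7.

yes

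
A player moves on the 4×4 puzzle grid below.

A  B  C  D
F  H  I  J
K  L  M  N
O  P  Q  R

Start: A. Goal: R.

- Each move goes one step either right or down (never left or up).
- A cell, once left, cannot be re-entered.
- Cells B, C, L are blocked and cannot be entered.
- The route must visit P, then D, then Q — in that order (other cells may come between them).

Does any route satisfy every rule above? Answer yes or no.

D lies above P, so going from P to D would need an upward move — but moves only go right/down, so P cannot be visited before D.

no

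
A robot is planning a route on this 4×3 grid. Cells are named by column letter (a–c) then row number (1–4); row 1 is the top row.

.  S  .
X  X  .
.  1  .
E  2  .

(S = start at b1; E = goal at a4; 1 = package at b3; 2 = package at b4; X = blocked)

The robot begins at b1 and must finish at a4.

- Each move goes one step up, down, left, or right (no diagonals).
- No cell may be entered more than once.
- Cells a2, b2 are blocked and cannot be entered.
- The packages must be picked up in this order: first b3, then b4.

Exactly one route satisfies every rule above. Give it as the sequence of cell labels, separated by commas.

The waypoints must appear in the order b3, b4, with no cell reused.
Route from b1: right 1 to c1, down 2 to c3, left 1 to b3, down 1 to b4, left 1 to a4 — 6 moves in all.
Check: order respected (1 at step 4, 2 at step 5).

b1, c1, c2, c3, b3, b4, a4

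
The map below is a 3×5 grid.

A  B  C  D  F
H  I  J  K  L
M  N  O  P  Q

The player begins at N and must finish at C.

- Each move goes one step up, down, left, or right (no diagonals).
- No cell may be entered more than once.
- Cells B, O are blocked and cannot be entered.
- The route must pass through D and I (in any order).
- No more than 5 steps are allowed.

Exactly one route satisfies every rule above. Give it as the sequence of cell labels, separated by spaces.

The budget equals the shortest possible length, so every move has to be on a shortest route through the required cells.
Route from N: up 1 to I, right 2 to K, up 1 to D, left 1 to C — 5 moves in all.
Check: all required cells visited; 5 ≤ 5 moves.

N I J K D C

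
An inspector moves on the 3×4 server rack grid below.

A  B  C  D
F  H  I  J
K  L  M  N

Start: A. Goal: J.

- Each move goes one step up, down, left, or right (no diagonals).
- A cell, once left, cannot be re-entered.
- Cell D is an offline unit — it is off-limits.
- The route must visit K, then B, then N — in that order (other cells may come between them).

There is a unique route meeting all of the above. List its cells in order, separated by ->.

A -> F -> K -> L -> H -> B -> C -> I -> M -> N -> J

The waypoints must appear in the order K, B, N, with no cell reused.
Route from A: down 2 to K, right 1 to L, up 2 to B, right 1 to C, down 2 to M, right 1 to N, up 1 to J — 10 moves in all.
Check: order respected (K at step 2, B at step 5, N at step 9).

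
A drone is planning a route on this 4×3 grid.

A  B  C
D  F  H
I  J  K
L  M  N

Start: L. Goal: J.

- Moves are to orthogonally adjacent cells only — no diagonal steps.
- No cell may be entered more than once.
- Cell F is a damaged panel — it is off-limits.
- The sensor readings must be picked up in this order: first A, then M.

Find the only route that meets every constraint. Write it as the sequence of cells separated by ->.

The waypoints must appear in the order A, M, with no cell reused.
Route from L: 3× up (reaching A), 2× right (reaching C), 3× down (reaching N), left to M, up to J — 10 moves in all.
Check: order respected (A at step 3, M at step 9).

L -> I -> D -> A -> B -> C -> H -> K -> N -> M -> J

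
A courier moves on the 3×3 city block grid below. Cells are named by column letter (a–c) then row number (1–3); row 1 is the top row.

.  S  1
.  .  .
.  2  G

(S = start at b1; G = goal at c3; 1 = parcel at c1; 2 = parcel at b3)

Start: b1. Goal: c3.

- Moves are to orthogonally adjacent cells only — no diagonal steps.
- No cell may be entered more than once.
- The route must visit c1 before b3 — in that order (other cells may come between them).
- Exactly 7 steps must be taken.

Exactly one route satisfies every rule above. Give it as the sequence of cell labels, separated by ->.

b1 -> c1 -> c2 -> b2 -> a2 -> a3 -> b3 -> c3

The waypoints must appear in the order c1, b3, with no cell reused.
Route from b1: right 1 to c1, down 1 to c2, left 2 to a2, down 1 to a3, right 2 to c3 — 7 moves in all.
Check: order respected (1 at step 1, 2 at step 6); 7 moves as required.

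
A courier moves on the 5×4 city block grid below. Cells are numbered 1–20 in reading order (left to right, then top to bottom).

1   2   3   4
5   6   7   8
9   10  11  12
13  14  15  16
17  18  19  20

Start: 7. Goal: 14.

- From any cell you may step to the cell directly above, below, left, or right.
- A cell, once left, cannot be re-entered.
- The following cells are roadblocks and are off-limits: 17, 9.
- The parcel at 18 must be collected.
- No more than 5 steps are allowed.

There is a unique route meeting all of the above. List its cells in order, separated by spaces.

Any route must reach 18 and still end at 14 within 5 moves, so the order of the required stops is forced.
Route from 7: 3× down (reaching 19), left to 18, up to 14 — 5 moves in all.
Check: all required cells visited; 5 ≤ 5 moves.

7 11 15 19 18 14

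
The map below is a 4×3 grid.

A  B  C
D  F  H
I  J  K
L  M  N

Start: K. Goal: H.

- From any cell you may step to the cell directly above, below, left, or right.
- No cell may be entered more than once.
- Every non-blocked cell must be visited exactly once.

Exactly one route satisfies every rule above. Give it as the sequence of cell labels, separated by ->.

K -> N -> M -> L -> I -> J -> F -> D -> A -> B -> C -> H

Need to visit all 12 open cells exactly once, starting at K and ending at H.
Cell C has only two open neighbours (H and B), so the path must pass straight through it: one of those is the cell it's entered from and the other is where it exits.
Route from K: down to N, 2× left (reaching L), up to I, right to J, up to F, left to D, up to A, 2× right (reaching C), down to H — 11 moves in all.
Check: all 12 open cells covered.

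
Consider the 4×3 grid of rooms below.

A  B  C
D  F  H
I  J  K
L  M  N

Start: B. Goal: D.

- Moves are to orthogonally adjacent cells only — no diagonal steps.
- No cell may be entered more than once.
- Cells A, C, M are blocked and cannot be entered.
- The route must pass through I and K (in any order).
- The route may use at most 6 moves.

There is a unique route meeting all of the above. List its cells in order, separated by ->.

The 6-move cap with required stops at I, K leaves no slack for detours.
Route from B: down 1 to F, right 1 to H, down 1 to K, left 2 to I, up 1 to D — 6 moves in all.
Check: all required cells visited; 6 ≤ 6 moves.

B -> F -> H -> K -> J -> I -> D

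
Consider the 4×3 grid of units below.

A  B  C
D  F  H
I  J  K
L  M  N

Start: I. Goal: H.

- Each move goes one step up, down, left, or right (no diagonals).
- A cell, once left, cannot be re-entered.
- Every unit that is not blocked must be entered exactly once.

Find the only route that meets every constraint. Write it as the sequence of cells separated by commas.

Need to visit all 12 open cells exactly once, starting at I and ending at H.
Cell L has only two open neighbours (I and M), so the path must pass straight through it: one of those is the cell it's entered from and the other is where it exits.
Route from I: down 1 to L, right 2 to N, up 1 to K, left 1 to J, up 1 to F, left 1 to D, up 1 to A, right 2 to C, down 1 to H — 11 moves in all.
Check: all 12 open cells covered.

I, L, M, N, K, J, F, D, A, B, C, H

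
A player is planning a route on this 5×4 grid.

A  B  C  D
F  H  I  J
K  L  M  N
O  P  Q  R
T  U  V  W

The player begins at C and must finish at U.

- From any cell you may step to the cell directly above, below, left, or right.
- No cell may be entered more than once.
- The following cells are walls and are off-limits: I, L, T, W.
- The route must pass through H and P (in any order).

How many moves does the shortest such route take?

7

Any route passes through H and P in some order between C and U. Summing Manhattan distances along each leg and taking the cheapest ordering (C → H → P → U) gives a lower bound of 2 + 2 + 1 = 5 moves.
That bound ignores the blocked cells. Measuring each leg by the fewest moves that actually steer around them (C→H: 2; H→P: 4; P→U: 1) raises the lower bound to 7.
A route of 7 moves exists: C → B → H → F → K → O → P → U.
Since 7 matches that lower bound, it is optimal.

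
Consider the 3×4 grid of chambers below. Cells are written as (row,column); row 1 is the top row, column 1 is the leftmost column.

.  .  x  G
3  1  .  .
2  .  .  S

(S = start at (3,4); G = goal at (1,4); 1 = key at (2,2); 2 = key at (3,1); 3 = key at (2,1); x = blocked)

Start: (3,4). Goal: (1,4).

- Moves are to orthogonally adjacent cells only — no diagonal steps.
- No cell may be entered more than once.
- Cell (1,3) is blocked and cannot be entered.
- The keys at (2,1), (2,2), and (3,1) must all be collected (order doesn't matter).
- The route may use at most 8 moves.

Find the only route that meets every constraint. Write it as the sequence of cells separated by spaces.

(3,4) (3,3) (3,2) (3,1) (2,1) (2,2) (2,3) (2,4) (1,4)

Any route must reach (2,1), (2,2), and (3,1) and still end at (1,4) within 8 moves, so the order of the required stops is forced.
Route from (3,4): 3× left (reaching (3,1)), up to (2,1), 3× right (reaching (2,4)), up to (1,4) — 8 moves in all.
Check: all required cells visited; 8 ≤ 8 moves.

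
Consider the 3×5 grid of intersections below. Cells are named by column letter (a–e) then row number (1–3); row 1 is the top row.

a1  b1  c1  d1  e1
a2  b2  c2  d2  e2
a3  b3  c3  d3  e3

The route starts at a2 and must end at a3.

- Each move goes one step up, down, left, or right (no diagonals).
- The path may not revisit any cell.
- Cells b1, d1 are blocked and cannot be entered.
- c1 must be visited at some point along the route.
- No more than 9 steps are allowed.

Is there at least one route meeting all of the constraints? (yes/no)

c1 must be visited but has only one open neighbour (c2), and it is neither the start nor the goal — the route would have to enter and leave through c2, re-entering it.

no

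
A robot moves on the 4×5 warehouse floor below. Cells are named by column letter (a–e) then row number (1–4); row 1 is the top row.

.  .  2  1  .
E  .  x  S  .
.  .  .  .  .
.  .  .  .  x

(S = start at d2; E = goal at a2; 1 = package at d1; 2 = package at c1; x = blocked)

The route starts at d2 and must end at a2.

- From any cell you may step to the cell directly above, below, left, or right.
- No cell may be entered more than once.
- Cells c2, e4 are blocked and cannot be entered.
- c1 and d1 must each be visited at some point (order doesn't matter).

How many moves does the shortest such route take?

Any route passes through c1 and d1 in some order between d2 and a2. Summing Manhattan distances along each leg and taking the cheapest ordering (d2 → d1 → c1 → a2) gives a lower bound of 1 + 1 + 3 = 5 moves.
A route of 5 moves achieves this: d2 → d1 → c1 → b1 → b2 → a2.
Since 5 matches the lower bound, it is optimal.

5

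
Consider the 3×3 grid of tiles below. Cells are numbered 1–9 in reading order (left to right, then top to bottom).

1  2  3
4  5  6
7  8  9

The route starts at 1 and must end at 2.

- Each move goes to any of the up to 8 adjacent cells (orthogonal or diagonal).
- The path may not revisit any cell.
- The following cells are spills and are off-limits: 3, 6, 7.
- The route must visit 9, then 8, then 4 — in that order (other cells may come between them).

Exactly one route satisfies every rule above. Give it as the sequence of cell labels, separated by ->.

1 -> 5 -> 9 -> 8 -> 4 -> 2

The waypoints must appear in the order 9, 8, 4, with no cell reused.
Route from 1: 2× down-right (reaching 9), left to 8, up-left to 4, up-right to 2 — 5 moves in all.
Check: order respected (9 at step 2, 8 at step 3, 4 at step 4).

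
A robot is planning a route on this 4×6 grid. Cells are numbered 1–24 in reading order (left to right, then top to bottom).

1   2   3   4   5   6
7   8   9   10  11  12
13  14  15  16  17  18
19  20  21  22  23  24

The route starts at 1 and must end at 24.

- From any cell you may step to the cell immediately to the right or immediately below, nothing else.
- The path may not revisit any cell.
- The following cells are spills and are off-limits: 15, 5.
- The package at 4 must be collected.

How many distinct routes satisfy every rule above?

A right/down-only route from 1 to 24 makes exactly 3 down-moves and 5 right-moves in some order.
With no other constraints that would be C(8,3) = 56 routes.
Split at 4 and multiply the segment counts (each segment already excludes blocked cells): 1→4: 1; 4→24: 6; product = 6.
That gives 6 routes.

6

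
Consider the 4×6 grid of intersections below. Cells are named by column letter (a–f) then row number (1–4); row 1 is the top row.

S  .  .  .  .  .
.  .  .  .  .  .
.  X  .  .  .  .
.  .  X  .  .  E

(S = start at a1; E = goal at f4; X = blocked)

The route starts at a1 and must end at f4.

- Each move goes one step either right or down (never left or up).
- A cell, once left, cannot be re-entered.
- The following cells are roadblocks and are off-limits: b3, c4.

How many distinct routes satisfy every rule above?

A right/down-only route from a1 to f4 makes exactly 3 down-moves and 5 right-moves in some order.
With no other constraints that would be C(8,3) = 56 routes.
Subtract routes through each blocked cell (inclusion–exclusion for overlaps): − through b3: 15 − through c4: 10 + through b3&c4: 6 → 37.
That gives 37 routes.

37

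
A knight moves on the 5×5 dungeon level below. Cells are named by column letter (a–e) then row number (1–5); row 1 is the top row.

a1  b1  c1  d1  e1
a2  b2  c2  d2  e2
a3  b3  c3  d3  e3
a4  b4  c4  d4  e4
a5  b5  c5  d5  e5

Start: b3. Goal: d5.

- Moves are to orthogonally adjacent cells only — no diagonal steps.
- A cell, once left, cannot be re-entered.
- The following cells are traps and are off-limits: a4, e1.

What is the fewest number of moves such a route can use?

4

The Manhattan distance from b3 to d5 is |3−5| + |2−4| = 4, so at least 4 moves are needed.
A route of 4 moves achieves this: b3 → b4 → b5 → c5 → d5.
Since 4 matches the lower bound, it is optimal.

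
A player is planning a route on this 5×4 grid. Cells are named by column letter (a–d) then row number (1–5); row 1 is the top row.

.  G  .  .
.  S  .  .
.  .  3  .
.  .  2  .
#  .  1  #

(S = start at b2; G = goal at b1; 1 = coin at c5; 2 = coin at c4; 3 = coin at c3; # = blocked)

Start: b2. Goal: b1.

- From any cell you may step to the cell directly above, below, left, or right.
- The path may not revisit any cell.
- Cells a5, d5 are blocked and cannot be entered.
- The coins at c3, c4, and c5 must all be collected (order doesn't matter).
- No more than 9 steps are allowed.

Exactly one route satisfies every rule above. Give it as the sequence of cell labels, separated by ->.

b2 -> b3 -> b4 -> b5 -> c5 -> c4 -> c3 -> c2 -> c1 -> b1

The budget equals the shortest possible length, so every move has to be on a shortest route through the required cells.
Route from b2: down 3 to b5, right 1 to c5, up 4 to c1, left 1 to b1 — 9 moves in all.
Check: all required cells visited; 9 ≤ 9 moves.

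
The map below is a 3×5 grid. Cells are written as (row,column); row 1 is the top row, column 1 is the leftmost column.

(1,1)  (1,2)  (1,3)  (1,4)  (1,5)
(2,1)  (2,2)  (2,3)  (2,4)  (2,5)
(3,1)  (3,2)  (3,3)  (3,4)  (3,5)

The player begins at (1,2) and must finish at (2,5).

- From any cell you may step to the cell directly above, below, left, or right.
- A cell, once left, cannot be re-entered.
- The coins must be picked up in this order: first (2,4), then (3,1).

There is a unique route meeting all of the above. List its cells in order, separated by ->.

(1,2) -> (1,3) -> (1,4) -> (2,4) -> (2,3) -> (2,2) -> (2,1) -> (3,1) -> (3,2) -> (3,3) -> (3,4) -> (3,5) -> (2,5)

The waypoints must appear in the order (2,4), (3,1), with no cell reused.
Route from (1,2): 2× right (reaching (1,4)), down to (2,4), 3× left (reaching (2,1)), down to (3,1), 4× right (reaching (3,5)), up to (2,5) — 12 moves in all.
Check: order respected ((2,4) at step 3, (3,1) at step 7).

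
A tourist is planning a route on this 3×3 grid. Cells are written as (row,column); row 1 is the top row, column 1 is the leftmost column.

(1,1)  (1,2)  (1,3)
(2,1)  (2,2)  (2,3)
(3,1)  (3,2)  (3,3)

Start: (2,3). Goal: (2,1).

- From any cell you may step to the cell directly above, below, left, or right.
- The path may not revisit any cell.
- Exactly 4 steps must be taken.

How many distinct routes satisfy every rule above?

Need simple routes of exactly 4 moves from (2,3) to (2,1) (Manhattan distance 2, so 1 moves are spent on a detour and 1 undoing it).
Enumerating: (2,3) (1,3) (1,2) (2,2) (2,1) | (2,3) (1,3) (1,2) (1,1) (2,1) | (2,3) (3,3) (3,2) (2,2) (2,1) | (2,3) (3,3) (3,2) (3,1) (2,1) | (2,3) (2,2) (1,2) (1,1) (2,1) | (2,3) (2,2) (3,2) (3,1) (2,1).
That gives 6 routes.

6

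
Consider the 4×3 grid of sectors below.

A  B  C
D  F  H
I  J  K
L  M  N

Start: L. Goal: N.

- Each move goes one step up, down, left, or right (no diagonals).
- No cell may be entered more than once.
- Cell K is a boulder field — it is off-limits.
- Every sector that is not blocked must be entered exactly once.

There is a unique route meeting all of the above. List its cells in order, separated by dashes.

L - I - D - A - B - C - H - F - J - M - N

Need to visit all 11 open cells exactly once, starting at L and ending at N.
Route from L: 3× up (reaching A), 2× right (reaching C), down to H, left to F, 2× down (reaching M), right to N — 10 moves in all.
Check: all 11 open cells covered.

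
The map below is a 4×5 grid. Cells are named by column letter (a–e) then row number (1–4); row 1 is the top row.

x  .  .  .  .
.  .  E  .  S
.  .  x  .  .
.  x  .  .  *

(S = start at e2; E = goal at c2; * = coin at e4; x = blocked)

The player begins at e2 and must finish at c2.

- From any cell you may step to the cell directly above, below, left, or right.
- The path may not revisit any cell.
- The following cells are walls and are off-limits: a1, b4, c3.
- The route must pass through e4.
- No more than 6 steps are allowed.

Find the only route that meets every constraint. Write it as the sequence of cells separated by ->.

e2 -> e3 -> e4 -> d4 -> d3 -> d2 -> c2

The budget equals the shortest possible length, so every move has to be on a shortest route through the required cells.
Route from e2: down 2 to e4, left 1 to d4, up 2 to d2, left 1 to c2 — 6 moves in all.
Check: all required cells visited; 6 ≤ 6 moves.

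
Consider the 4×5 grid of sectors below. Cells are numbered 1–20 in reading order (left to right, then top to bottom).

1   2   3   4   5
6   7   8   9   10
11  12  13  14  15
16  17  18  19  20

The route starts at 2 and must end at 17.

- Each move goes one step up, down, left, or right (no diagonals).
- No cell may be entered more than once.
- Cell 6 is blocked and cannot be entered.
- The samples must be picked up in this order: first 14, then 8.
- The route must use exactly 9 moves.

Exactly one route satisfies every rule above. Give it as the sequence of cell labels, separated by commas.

2, 3, 4, 9, 14, 13, 8, 7, 12, 17

The waypoints must appear in the order 14, 8, with no cell reused.
Route from 2: 2× right (reaching 4), 2× down (reaching 14), left to 13, up to 8, left to 7, 2× down (reaching 17) — 9 moves in all.
Check: order respected (14 at step 4, 8 at step 6); 9 moves as required.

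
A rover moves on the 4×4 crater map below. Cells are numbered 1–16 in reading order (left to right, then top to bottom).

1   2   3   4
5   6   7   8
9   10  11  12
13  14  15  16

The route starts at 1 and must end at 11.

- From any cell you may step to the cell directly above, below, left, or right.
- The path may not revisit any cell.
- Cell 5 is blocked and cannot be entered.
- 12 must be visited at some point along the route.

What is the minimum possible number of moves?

Any route passes through 12 somewhere between 1 and 11. Summing Manhattan distances along the two legs (1 → 12 → 11) gives a lower bound of 5 + 1 = 6 moves.
A route of 6 moves achieves this: 1 → 2 → 6 → 7 → 8 → 12 → 11.
Since 6 matches the lower bound, it is optimal.

6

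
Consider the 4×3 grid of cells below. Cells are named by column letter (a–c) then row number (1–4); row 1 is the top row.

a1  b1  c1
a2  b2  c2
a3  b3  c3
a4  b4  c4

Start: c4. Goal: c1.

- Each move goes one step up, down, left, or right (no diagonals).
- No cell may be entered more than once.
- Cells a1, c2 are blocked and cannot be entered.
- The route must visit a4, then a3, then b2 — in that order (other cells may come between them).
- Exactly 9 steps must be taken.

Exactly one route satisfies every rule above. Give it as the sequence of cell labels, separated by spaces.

c4 c3 b3 b4 a4 a3 a2 b2 b1 c1

The waypoints must appear in the order a4, a3, b2, with no cell reused.
Route from c4: up to c3, left to b3, down to b4, left to a4, 2× up (reaching a2), right to b2, up to b1, right to c1 — 9 moves in all.
Check: order respected (a4 at step 4, a3 at step 5, b2 at step 7); 9 moves as required.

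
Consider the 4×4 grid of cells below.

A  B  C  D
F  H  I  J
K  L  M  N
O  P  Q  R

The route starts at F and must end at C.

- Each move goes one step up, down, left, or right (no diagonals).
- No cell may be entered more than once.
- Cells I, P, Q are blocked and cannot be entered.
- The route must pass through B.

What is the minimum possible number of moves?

Any route passes through B somewhere between F and C. Summing Manhattan distances along the two legs (F → B → C) gives a lower bound of 2 + 1 = 3 moves.
A route of 3 moves achieves this: F → A → B → C.
Since 3 matches the lower bound, it is optimal.

3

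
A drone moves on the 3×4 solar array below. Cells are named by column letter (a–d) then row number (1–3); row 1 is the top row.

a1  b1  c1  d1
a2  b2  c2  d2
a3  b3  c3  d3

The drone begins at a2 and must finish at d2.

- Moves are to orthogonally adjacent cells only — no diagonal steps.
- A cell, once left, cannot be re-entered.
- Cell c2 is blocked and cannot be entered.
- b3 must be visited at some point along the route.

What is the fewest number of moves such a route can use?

5

Any route passes through b3 somewhere between a2 and d2. Summing Manhattan distances along the two legs (a2 → b3 → d2) gives a lower bound of 2 + 3 = 5 moves.
A route of 5 moves achieves this: a2 → a3 → b3 → c3 → d3 → d2.
Since 5 matches the lower bound, it is optimal.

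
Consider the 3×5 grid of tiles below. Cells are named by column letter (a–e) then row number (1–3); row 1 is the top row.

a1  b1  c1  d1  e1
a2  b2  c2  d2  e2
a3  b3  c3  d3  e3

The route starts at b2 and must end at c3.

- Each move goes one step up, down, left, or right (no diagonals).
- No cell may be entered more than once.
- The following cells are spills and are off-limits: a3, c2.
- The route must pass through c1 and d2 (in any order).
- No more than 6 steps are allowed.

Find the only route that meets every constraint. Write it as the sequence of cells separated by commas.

b2, b1, c1, d1, d2, d3, c3

The 6-move cap with required stops at c1, d2 leaves no slack for detours.
Route from b2: up to b1, 2× right (reaching d1), 2× down (reaching d3), left to c3 — 6 moves in all.
Check: all required cells visited; 6 ≤ 6 moves.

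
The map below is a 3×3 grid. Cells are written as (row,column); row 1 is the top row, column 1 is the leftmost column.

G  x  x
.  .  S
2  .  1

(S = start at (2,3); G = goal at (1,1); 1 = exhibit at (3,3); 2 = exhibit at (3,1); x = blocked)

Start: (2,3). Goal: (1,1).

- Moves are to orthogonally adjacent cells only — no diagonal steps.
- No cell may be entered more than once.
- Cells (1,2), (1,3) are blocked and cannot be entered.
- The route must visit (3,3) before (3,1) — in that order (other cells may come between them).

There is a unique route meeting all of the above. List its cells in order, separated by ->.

The waypoints must appear in the order (3,3), (3,1), with no cell reused.
Route from (2,3): down to (3,3), 2× left (reaching (3,1)), 2× up (reaching (1,1)) — 5 moves in all.
Check: order respected (1 at step 1, 2 at step 3).

(2,3) -> (3,3) -> (3,2) -> (3,1) -> (2,1) -> (1,1)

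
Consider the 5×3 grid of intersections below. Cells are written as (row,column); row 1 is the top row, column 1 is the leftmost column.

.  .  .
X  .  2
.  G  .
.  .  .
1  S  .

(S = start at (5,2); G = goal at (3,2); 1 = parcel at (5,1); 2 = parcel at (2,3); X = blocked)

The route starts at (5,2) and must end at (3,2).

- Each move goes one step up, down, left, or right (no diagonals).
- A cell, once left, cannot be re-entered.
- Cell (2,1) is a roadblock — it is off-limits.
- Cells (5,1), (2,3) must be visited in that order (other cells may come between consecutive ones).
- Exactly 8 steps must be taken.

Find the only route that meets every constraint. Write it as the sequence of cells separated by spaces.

The waypoints must appear in the order (5,1), (2,3), with no cell reused.
Route from (5,2): left 1 to (5,1), up 1 to (4,1), right 2 to (4,3), up 2 to (2,3), left 1 to (2,2), down 1 to (3,2) — 8 moves in all.
Check: order respected (1 at step 1, 2 at step 6); 8 moves as required.

(5,2) (5,1) (4,1) (4,2) (4,3) (3,3) (2,3) (2,2) (3,2)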